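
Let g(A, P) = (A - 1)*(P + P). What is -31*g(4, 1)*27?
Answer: -5022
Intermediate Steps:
g(A, P) = 2*P*(-1 + A) (g(A, P) = (-1 + A)*(2*P) = 2*P*(-1 + A))
-31*g(4, 1)*27 = -62*(-1 + 4)*27 = -62*3*27 = -31*6*27 = -186*27 = -5022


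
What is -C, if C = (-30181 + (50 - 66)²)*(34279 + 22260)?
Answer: 1691929575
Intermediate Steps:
C = -1691929575 (C = (-30181 + (-16)²)*56539 = (-30181 + 256)*56539 = -29925*56539 = -1691929575)
-C = -1*(-1691929575) = 1691929575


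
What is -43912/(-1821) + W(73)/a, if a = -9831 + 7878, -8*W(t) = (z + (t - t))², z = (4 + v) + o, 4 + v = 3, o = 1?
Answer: 28587926/1185471 ≈ 24.115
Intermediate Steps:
v = -1 (v = -4 + 3 = -1)
z = 4 (z = (4 - 1) + 1 = 3 + 1 = 4)
W(t) = -2 (W(t) = -(4 + (t - t))²/8 = -(4 + 0)²/8 = -⅛*4² = -⅛*16 = -2)
a = -1953
-43912/(-1821) + W(73)/a = -43912/(-1821) - 2/(-1953) = -43912*(-1/1821) - 2*(-1/1953) = 43912/1821 + 2/1953 = 28587926/1185471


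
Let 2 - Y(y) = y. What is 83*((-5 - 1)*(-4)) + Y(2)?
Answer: 1992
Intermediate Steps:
Y(y) = 2 - y
83*((-5 - 1)*(-4)) + Y(2) = 83*((-5 - 1)*(-4)) + (2 - 1*2) = 83*(-6*(-4)) + (2 - 2) = 83*24 + 0 = 1992 + 0 = 1992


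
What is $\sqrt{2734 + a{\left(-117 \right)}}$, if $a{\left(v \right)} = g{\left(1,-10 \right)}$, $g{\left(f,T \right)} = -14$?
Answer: $4 \sqrt{170} \approx 52.154$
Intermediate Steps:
$a{\left(v \right)} = -14$
$\sqrt{2734 + a{\left(-117 \right)}} = \sqrt{2734 - 14} = \sqrt{2720} = 4 \sqrt{170}$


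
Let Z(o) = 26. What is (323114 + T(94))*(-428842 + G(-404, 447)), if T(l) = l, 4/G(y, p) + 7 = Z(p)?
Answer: -2633496844752/19 ≈ -1.3860e+11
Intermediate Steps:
G(y, p) = 4/19 (G(y, p) = 4/(-7 + 26) = 4/19)
(323114 + T(94))*(-428842 + G(-404, 447)) = (323114 + 94)*(-428842 + 4/19) = 323208*(-8147994/19) = -2633496844752/19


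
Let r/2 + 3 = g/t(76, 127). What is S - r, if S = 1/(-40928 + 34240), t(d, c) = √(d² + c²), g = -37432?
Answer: 40127/6688 + 74864*√21905/21905 ≈ 511.83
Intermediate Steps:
t(d, c) = √(c² + d²)
S = -1/6688 (S = 1/(-6688) = -1/6688 ≈ -0.00014952)
r = -6 - 74864*√21905/21905 (r = -6 + 2*(-37432/√(127² + 76²)) = -6 + 2*(-37432/√(16129 + 5776)) = -6 + 2*(-37432*√21905/21905) = -6 - 74864*√21905/21905 ≈ -511.83)
S - r = -1/6688 - (-6 - 74864*√21905/21905) = -1/6688 + (6 + 74864*√21905/21905) = 40127/6688 + 74864*√21905/21905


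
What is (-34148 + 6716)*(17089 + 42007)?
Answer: -1621121472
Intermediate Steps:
(-34148 + 6716)*(17089 + 42007) = -27432*59096 = -1621121472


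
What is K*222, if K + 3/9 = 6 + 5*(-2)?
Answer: -962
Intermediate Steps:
K = -13/3 (K = -1/3 + (6 + 5*(-2)) = -1/3 + (6 - 10) = -1/3 - 4 = -13/3 ≈ -4.3333)
K*222 = -13/3*222 = -962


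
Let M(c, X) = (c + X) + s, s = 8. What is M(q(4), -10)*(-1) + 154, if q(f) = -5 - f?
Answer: 165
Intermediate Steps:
M(c, X) = 8 + X + c (M(c, X) = (c + X) + 8 = (X + c) + 8 = 8 + X + c)
M(q(4), -10)*(-1) + 154 = (8 - 10 + (-5 - 1*4))*(-1) + 154 = (8 - 10 + (-5 - 4))*(-1) + 154 = (8 - 10 - 9)*(-1) + 154 = -11*(-1) + 154 = 11 + 154 = 165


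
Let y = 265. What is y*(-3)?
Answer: -795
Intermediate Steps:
y*(-3) = 265*(-3) = -795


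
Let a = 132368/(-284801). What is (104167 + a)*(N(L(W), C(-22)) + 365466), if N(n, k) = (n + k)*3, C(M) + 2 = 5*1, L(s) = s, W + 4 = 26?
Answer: 985855217582169/25891 ≈ 3.8077e+10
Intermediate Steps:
W = 22 (W = -4 + 26 = 22)
a = -132368/284801 (a = 132368*(-1/284801) = -132368/284801 ≈ -0.46477)
C(M) = 3 (C(M) = -2 + 5*1 = -2 + 5 = 3)
N(n, k) = 3*k + 3*n (N(n, k) = (k + n)*3 = 3*k + 3*n)
(104167 + a)*(N(L(W), C(-22)) + 365466) = (104167 - 132368/284801)*((3*3 + 3*22) + 365466) = 29666733399*((9 + 66) + 365466)/284801 = 29666733399*(75 + 365466)/284801 = (29666733399/284801)*365541 = 985855217582169/25891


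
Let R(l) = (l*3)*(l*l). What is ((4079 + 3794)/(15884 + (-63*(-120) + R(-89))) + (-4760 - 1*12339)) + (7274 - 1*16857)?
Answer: -55804423639/2091463 ≈ -26682.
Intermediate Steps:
R(l) = 3*l³ (R(l) = (3*l)*l² = 3*l³)
((4079 + 3794)/(15884 + (-63*(-120) + R(-89))) + (-4760 - 1*12339)) + (7274 - 1*16857) = ((4079 + 3794)/(15884 + (-63*(-120) + 3*(-89)³)) + (-4760 - 1*12339)) + (7274 - 1*16857) = (7873/(15884 + (7560 + 3*(-704969))) + (-4760 - 12339)) + (7274 - 16857) = (7873/(15884 + (7560 - 2114907)) - 17099) - 9583 = (7873/(15884 - 2107347) - 17099) - 9583 = (7873/(-2091463) - 17099) - 9583 = (7873*(-1/2091463) - 17099) - 9583 = (-7873/2091463 - 17099) - 9583 = -35761933710/2091463 - 9583 = -55804423639/2091463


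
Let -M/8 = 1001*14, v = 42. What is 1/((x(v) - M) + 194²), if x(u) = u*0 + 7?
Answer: 1/149755 ≈ 6.6776e-6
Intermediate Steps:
x(u) = 7 (x(u) = 0 + 7 = 7)
M = -112112 (M = -8008*14 = -8*14014 = -112112)
1/((x(v) - M) + 194²) = 1/((7 - 1*(-112112)) + 194²) = 1/((7 + 112112) + 37636) = 1/(112119 + 37636) = 1/149755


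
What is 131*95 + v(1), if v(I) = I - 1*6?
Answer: 12440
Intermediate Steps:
v(I) = -6 + I (v(I) = I - 6 = -6 + I)
131*95 + v(1) = 131*95 + (-6 + 1) = 12445 - 5 = 12440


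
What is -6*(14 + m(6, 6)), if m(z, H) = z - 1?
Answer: -114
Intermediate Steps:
m(z, H) = -1 + z
-6*(14 + m(6, 6)) = -6*(14 + (-1 + 6)) = -6*(14 + 5) = -6*19 = -114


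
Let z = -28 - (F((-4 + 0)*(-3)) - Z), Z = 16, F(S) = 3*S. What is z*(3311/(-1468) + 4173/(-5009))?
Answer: 272529156/1838303 ≈ 148.25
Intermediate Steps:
z = -48 (z = -28 - (3*((-4 + 0)*(-3)) - 1*16) = -28 - (3*(-4*(-3)) - 16) = -28 - (3*12 - 16) = -28 - (36 - 16) = -28 - 1*20 = -28 - 20 = -48)
z*(3311/(-1468) + 4173/(-5009)) = -48*(3311/(-1468) + 4173/(-5009)) = -48*(3311*(-1/1468) + 4173*(-1/5009)) = -48*(-3311/1468 - 4173/5009) = -48*(-22710763/7353212) = 272529156/1838303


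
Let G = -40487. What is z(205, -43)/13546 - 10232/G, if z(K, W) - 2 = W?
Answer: 136942705/548436902 ≈ 0.24970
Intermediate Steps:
z(K, W) = 2 + W
z(205, -43)/13546 - 10232/G = (2 - 43)/13546 - 10232/(-40487) = -41*1/13546 - 10232*(-1/40487) = -41/13546 + 10232/40487 = 136942705/548436902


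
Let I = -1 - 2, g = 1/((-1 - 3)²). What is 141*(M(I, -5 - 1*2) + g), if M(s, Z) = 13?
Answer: 29469/16 ≈ 1841.8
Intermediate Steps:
g = 1/16 (g = 1/((-4)²) = 1/16 ≈ 0.062500)
I = -3
141*(M(I, -5 - 1*2) + g) = 141*(13 + 1/16) = 141*(209/16) = 29469/16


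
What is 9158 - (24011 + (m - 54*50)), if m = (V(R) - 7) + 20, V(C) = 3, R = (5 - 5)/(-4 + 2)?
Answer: -12169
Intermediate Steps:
R = 0 (R = 0/(-2) = 0*(-½) = 0)
m = 16 (m = (3 - 7) + 20 = -4 + 20 = 16)
9158 - (24011 + (m - 54*50)) = 9158 - (24011 + (16 - 54*50)) = 9158 - (24011 + (16 - 2700)) = 9158 - (24011 - 2684) = 9158 - 1*21327 = 9158 - 21327 = -12169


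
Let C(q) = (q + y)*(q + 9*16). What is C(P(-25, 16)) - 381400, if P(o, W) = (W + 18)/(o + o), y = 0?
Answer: -238435911/625 ≈ -3.8150e+5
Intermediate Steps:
P(o, W) = (18 + W)/(2*o) (P(o, W) = (18 + W)/((2*o)) = (18 + W)*(1/(2*o)) = (18 + W)/(2*o))
C(q) = q*(144 + q) (C(q) = (q + 0)*(q + 9*16) = q*(q + 144) = q*(144 + q))
C(P(-25, 16)) - 381400 = ((1/2)*(18 + 16)/(-25))*(144 + (1/2)*(18 + 16)/(-25)) - 381400 = ((1/2)*(-1/25)*34)*(144 + (1/2)*(-1/25)*34) - 381400 = -17*(144 - 17/25)/25 - 381400 = -17/25*3583/25 - 381400 = -60911/625 - 381400 = -238435911/625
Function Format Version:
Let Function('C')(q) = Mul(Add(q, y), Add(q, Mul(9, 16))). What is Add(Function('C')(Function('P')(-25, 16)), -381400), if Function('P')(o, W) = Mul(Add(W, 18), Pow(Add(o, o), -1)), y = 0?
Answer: Rational(-238435911, 625) ≈ -3.8150e+5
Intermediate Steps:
Function('P')(o, W) = Mul(Rational(1, 2), Pow(o, -1), Add(18, W)) (Function('P')(o, W) = Mul(Add(18, W), Pow(Mul(2, o), -1)) = Mul(Add(18, W), Mul(Rational(1, 2), Pow(o, -1))) = Mul(Rational(1, 2), Pow(o, -1), Add(18, W)))
Function('C')(q) = Mul(q, Add(144, q)) (Function('C')(q) = Mul(Add(q, 0), Add(q, Mul(9, 16))) = Mul(q, Add(q, 144)) = Mul(q, Add(144, q)))
Add(Function('C')(Function('P')(-25, 16)), -381400) = Add(Mul(Mul(Rational(1, 2), Pow(-25, -1), Add(18, 16)), Add(144, Mul(Rational(1, 2), Pow(-25, -1), Add(18, 16)))), -381400) = Add(Mul(Mul(Rational(1, 2), Rational(-1, 25), 34), Add(144, Mul(Rational(1, 2), Rational(-1, 25), 34))), -381400) = Add(Mul(Rational(-17, 25), Add(144, Rational(-17, 25))), -381400) = Add(Mul(Rational(-17, 25), Rational(3583, 25)), -381400) = Add(Rational(-60911, 625), -381400) = Rational(-238435911, 625)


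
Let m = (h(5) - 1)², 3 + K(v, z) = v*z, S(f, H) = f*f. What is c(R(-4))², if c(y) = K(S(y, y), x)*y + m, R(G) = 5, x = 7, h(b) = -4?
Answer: 783225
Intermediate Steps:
S(f, H) = f²
K(v, z) = -3 + v*z
m = 25 (m = (-4 - 1)² = (-5)² = 25)
c(y) = 25 + y*(-3 + 7*y²) (c(y) = (-3 + y²*7)*y + 25 = (-3 + 7*y²)*y + 25 = y*(-3 + 7*y²) + 25 = 25 + y*(-3 + 7*y²))
c(R(-4))² = (25 + 5*(-3 + 7*5²))² = (25 + 5*(-3 + 7*25))² = (25 + 5*(-3 + 175))² = (25 + 5*172)² = (25 + 860)² = 885² = 783225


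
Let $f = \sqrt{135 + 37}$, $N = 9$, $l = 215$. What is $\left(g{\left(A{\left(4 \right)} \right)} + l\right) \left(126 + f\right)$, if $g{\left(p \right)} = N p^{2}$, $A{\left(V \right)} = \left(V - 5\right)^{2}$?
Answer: $28224 + 448 \sqrt{43} \approx 31162.0$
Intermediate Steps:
$A{\left(V \right)} = \left(-5 + V\right)^{2}$
$f = 2 \sqrt{43}$ ($f = \sqrt{172} = 2 \sqrt{43} \approx 13.115$)
$g{\left(p \right)} = 9 p^{2}$
$\left(g{\left(A{\left(4 \right)} \right)} + l\right) \left(126 + f\right) = \left(9 \left(\left(-5 + 4\right)^{2}\right)^{2} + 215\right) \left(126 + 2 \sqrt{43}\right) = \left(9 \left(\left(-1\right)^{2}\right)^{2} + 215\right) \left(126 + 2 \sqrt{43}\right) = \left(9 \cdot 1^{2} + 215\right) \left(126 + 2 \sqrt{43}\right) = \left(9 \cdot 1 + 215\right) \left(126 + 2 \sqrt{43}\right) = \left(9 + 215\right) \left(126 + 2 \sqrt{43}\right) = 224 \left(126 + 2 \sqrt{43}\right) = 28224 + 448 \sqrt{43}$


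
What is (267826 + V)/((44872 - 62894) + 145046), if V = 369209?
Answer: 637035/127024 ≈ 5.0151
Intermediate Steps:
(267826 + V)/((44872 - 62894) + 145046) = (267826 + 369209)/((44872 - 62894) + 145046) = 637035/(-18022 + 145046) = 637035/127024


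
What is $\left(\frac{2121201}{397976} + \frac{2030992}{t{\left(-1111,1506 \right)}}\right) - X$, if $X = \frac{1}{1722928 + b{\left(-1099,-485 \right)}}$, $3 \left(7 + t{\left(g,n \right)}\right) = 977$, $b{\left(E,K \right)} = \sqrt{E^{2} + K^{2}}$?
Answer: $\frac{900520183718229357597961}{141175337529901584856} + \frac{\sqrt{1443026}}{2968479450158} \approx 6378.7$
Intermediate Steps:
$t{\left(g,n \right)} = \frac{956}{3}$ ($t{\left(g,n \right)} = -7 + \frac{1}{3} \cdot 977 = -7 + \frac{977}{3} = \frac{956}{3}$)
$X = \frac{1}{1722928 + \sqrt{1443026}}$ ($X = \frac{1}{1722928 + \sqrt{\left(-1099\right)^{2} + \left(-485\right)^{2}}} = \frac{1}{1722928 + \sqrt{1207801 + 235225}} = \frac{1}{1722928 + \sqrt{1443026}} \approx 5.8 \cdot 10^{-7}$)
$\left(\frac{2121201}{397976} + \frac{2030992}{t{\left(-1111,1506 \right)}}\right) - X = \left(\frac{2121201}{397976} + \frac{2030992}{\frac{956}{3}}\right) - \left(\frac{861464}{1484239725079} - \frac{\sqrt{1443026}}{2968479450158}\right) = \left(2121201 \cdot \frac{1}{397976} + 2030992 \cdot \frac{3}{956}\right) - \left(\frac{861464}{1484239725079} - \frac{\sqrt{1443026}}{2968479450158}\right) = \left(\frac{2121201}{397976} + \frac{1523244}{239}\right) - \left(\frac{861464}{1484239725079} - \frac{\sqrt{1443026}}{2968479450158}\right) = \frac{606721521183}{95116264} - \left(\frac{861464}{1484239725079} - \frac{\sqrt{1443026}}{2968479450158}\right) = \frac{900520183718229357597961}{141175337529901584856} + \frac{\sqrt{1443026}}{2968479450158}$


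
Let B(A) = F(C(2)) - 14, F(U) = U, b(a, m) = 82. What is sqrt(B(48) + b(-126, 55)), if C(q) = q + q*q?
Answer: sqrt(74) ≈ 8.6023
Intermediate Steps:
C(q) = q + q**2
B(A) = -8 (B(A) = 2*(1 + 2) - 14 = 2*3 - 14 = 6 - 14 = -8)
sqrt(B(48) + b(-126, 55)) = sqrt(-8 + 82) = sqrt(74)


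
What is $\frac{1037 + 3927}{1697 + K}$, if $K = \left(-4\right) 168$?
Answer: $\frac{4964}{1025} \approx 4.8429$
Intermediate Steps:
$K = -672$
$\frac{1037 + 3927}{1697 + K} = \frac{1037 + 3927}{1697 - 672} = \frac{4964}{1025}$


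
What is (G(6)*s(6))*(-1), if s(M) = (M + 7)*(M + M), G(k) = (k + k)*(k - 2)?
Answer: -7488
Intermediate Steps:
G(k) = 2*k*(-2 + k) (G(k) = (2*k)*(-2 + k) = 2*k*(-2 + k))
s(M) = 2*M*(7 + M) (s(M) = (7 + M)*(2*M) = 2*M*(7 + M))
(G(6)*s(6))*(-1) = ((2*6*(-2 + 6))*(2*6*(7 + 6)))*(-1) = ((2*6*4)*(2*6*13))*(-1) = (48*156)*(-1) = 7488*(-1) = -7488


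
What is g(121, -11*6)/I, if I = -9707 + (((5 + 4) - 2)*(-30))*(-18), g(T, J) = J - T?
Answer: 187/5927 ≈ 0.031551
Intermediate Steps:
I = -5927 (I = -9707 + ((9 - 2)*(-30))*(-18) = -9707 + (7*(-30))*(-18) = -9707 - 210*(-18) = -9707 + 3780 = -5927)
g(121, -11*6)/I = (-11*6 - 1*121)/(-5927) = (-66 - 121)*(-1/5927) = -187*(-1/5927) = 187/5927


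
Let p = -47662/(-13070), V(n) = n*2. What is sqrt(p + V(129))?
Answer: sqrt(11173941635)/6535 ≈ 16.176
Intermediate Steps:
V(n) = 2*n
p = 23831/6535 (p = -47662*(-1/13070) = 23831/6535 ≈ 3.6467)
sqrt(p + V(129)) = sqrt(23831/6535 + 2*129) = sqrt(23831/6535 + 258) = sqrt(1709861/6535) = sqrt(11173941635)/6535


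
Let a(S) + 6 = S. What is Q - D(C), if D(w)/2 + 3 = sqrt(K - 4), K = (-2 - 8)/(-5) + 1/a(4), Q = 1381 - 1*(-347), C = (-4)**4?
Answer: 1734 - I*sqrt(10) ≈ 1734.0 - 3.1623*I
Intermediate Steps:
a(S) = -6 + S
C = 256
Q = 1728 (Q = 1381 + 347 = 1728)
K = 3/2 (K = (-2 - 8)/(-5) + 1/(-6 + 4) = -10*(-1/5) + 1/(-2) = 2 + 1*(-1/2) = 2 - 1/2 = 3/2 ≈ 1.5000)
D(w) = -6 + I*sqrt(10) (D(w) = -6 + 2*sqrt(3/2 - 4) = -6 + 2*sqrt(-5/2) = -6 + 2*(I*sqrt(10)/2) = -6 + I*sqrt(10))
Q - D(C) = 1728 - (-6 + I*sqrt(10)) = 1728 + (6 - I*sqrt(10)) = 1734 - I*sqrt(10)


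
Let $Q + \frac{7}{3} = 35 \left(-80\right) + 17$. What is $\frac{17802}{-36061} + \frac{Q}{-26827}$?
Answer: $- \frac{1131397046}{2902225341} \approx -0.38984$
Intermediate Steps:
$Q = - \frac{8356}{3}$ ($Q = - \frac{7}{3} + \left(35 \left(-80\right) + 17\right) = - \frac{7}{3} + \left(-2800 + 17\right) = - \frac{7}{3} - 2783 = - \frac{8356}{3} \approx -2785.3$)
$\frac{17802}{-36061} + \frac{Q}{-26827} = \frac{17802}{-36061} - \frac{8356}{3 \left(-26827\right)} = 17802 \left(- \frac{1}{36061}\right) - - \frac{8356}{80481} = - \frac{17802}{36061} + \frac{8356}{80481} = - \frac{1131397046}{2902225341}$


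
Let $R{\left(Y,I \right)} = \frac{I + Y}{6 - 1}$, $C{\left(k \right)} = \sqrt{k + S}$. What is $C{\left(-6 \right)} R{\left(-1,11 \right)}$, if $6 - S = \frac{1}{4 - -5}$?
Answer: $\frac{2 i}{3} \approx 0.66667 i$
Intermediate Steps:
$S = \frac{53}{9}$ ($S = 6 - \frac{1}{4 - -5} = 6 - \frac{1}{4 + 5} = 6 - \frac{1}{9} = \frac{53}{9} \approx 5.8889$)
$C{\left(k \right)} = \sqrt{\frac{53}{9} + k}$ ($C{\left(k \right)} = \sqrt{k + \frac{53}{9}} = \sqrt{\frac{53}{9} + k}$)
$R{\left(Y,I \right)} = \frac{I}{5} + \frac{Y}{5}$ ($R{\left(Y,I \right)} = \frac{I + Y}{5} = \left(I + Y\right) \frac{1}{5} = \frac{I}{5} + \frac{Y}{5}$)
$C{\left(-6 \right)} R{\left(-1,11 \right)} = \frac{\sqrt{53 + 9 \left(-6\right)}}{3} \left(\frac{1}{5} \cdot 11 + \frac{1}{5} \left(-1\right)\right) = \frac{\sqrt{53 - 54}}{3} \left(\frac{11}{5} - \frac{1}{5}\right) = \frac{\sqrt{-1}}{3} \cdot 2 = \frac{i}{3} \cdot 2 = \frac{2 i}{3}$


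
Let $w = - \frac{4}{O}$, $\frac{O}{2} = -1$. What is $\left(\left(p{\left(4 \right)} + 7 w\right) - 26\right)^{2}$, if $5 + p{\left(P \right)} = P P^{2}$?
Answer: $2209$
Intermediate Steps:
$O = -2$ ($O = 2 \left(-1\right) = -2$)
$p{\left(P \right)} = -5 + P^{3}$ ($p{\left(P \right)} = -5 + P P^{2} = -5 + P^{3}$)
$w = 2$ ($w = - \frac{4}{-2} = \left(-4\right) \left(- \frac{1}{2}\right) = 2$)
$\left(\left(p{\left(4 \right)} + 7 w\right) - 26\right)^{2} = \left(\left(\left(-5 + 4^{3}\right) + 7 \cdot 2\right) - 26\right)^{2} = \left(\left(\left(-5 + 64\right) + 14\right) - 26\right)^{2} = \left(\left(59 + 14\right) - 26\right)^{2} = \left(73 - 26\right)^{2} = 47^{2} = 2209$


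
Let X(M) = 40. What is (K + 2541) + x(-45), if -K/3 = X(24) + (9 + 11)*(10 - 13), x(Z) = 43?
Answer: 2644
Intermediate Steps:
K = 60 (K = -3*(40 + (9 + 11)*(10 - 13)) = -3*(40 + 20*(-3)) = -3*(40 - 60) = -3*(-20) = 60)
(K + 2541) + x(-45) = (60 + 2541) + 43 = 2601 + 43 = 2644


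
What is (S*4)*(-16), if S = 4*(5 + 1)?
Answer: -1536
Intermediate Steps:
S = 24 (S = 4*6 = 24)
(S*4)*(-16) = (24*4)*(-16) = 96*(-16) = -1536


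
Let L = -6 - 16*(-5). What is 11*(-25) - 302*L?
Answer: -22623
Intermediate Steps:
L = 74 (L = -6 + 80 = 74)
11*(-25) - 302*L = 11*(-25) - 302*74 = -275 - 22348 = -22623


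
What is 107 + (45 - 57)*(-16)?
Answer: 299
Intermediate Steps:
107 + (45 - 57)*(-16) = 107 - 12*(-16) = 107 + 192 = 299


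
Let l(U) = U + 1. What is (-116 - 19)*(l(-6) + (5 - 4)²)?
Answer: 540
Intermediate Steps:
l(U) = 1 + U
(-116 - 19)*(l(-6) + (5 - 4)²) = (-116 - 19)*((1 - 6) + (5 - 4)²) = -135*(-5 + 1²) = -135*(-5 + 1) = -135*(-4) = 540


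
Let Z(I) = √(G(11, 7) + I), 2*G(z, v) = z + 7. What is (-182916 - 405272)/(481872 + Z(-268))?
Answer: -283431327936/232200624643 + 588188*I*√259/232200624643 ≈ -1.2206 + 4.0766e-5*I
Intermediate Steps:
G(z, v) = 7/2 + z/2 (G(z, v) = (z + 7)/2 = (7 + z)/2 = 7/2 + z/2)
Z(I) = √(9 + I) (Z(I) = √((7/2 + (½)*11) + I) = √((7/2 + 11/2) + I) = √(9 + I))
(-182916 - 405272)/(481872 + Z(-268)) = (-182916 - 405272)/(481872 + √(9 - 268)) = -588188/(481872 + √(-259)) = -588188/(481872 + I*√259)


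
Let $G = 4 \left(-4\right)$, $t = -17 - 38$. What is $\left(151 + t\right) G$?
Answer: $-1536$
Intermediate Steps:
$t = -55$ ($t = -17 - 38 = -55$)
$G = -16$
$\left(151 + t\right) G = \left(151 - 55\right) \left(-16\right) = 96 \left(-16\right) = -1536$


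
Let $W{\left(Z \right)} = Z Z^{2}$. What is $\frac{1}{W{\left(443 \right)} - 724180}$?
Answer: $\frac{1}{86214127} \approx 1.1599 \cdot 10^{-8}$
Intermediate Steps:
$W{\left(Z \right)} = Z^{3}$
$\frac{1}{W{\left(443 \right)} - 724180} = \frac{1}{443^{3} - 724180} = \frac{1}{86938307 - 724180} = \frac{1}{86214127}$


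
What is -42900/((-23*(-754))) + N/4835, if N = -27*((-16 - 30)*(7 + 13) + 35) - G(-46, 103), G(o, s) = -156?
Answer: 8064267/3224945 ≈ 2.5006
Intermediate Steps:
N = 24051 (N = -27*((-16 - 30)*(7 + 13) + 35) - 1*(-156) = -27*(-46*20 + 35) + 156 = -27*(-920 + 35) + 156 = -27*(-885) + 156 = 23895 + 156 = 24051)
-42900/((-23*(-754))) + N/4835 = -42900/((-23*(-754))) + 24051/4835 = -42900/17342 + 24051*(1/4835) = -42900*1/17342 + 24051/4835 = -1650/667 + 24051/4835 = 8064267/3224945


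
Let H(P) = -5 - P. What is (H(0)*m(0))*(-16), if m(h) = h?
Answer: 0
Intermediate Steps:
(H(0)*m(0))*(-16) = ((-5 - 1*0)*0)*(-16) = ((-5 + 0)*0)*(-16) = -5*0*(-16) = 0*(-16) = 0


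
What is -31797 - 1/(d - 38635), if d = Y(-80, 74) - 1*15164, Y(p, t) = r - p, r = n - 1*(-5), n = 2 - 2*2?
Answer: -1708007651/53716 ≈ -31797.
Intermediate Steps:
n = -2 (n = 2 - 4 = -2)
r = 3 (r = -2 - 1*(-5) = -2 + 5 = 3)
Y(p, t) = 3 - p
d = -15081 (d = (3 - 1*(-80)) - 1*15164 = (3 + 80) - 15164 = 83 - 15164 = -15081)
-31797 - 1/(d - 38635) = -31797 - 1/(-15081 - 38635) = -31797 - 1/(-53716) = -31797 - 1*(-1/53716) = -31797 + 1/53716 = -1708007651/53716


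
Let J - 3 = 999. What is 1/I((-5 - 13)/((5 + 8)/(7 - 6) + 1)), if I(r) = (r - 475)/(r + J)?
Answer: -7005/3334 ≈ -2.1011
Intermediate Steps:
J = 1002 (J = 3 + 999 = 1002)
I(r) = (-475 + r)/(1002 + r) (I(r) = (r - 475)/(r + 1002) = (-475 + r)/(1002 + r))
1/I((-5 - 13)/((5 + 8)/(7 - 6) + 1)) = 1/((-475 + (-5 - 13)/((5 + 8)/(7 - 6) + 1))/(1002 + (-5 - 13)/((5 + 8)/(7 - 6) + 1))) = 1/((-475 - 18/(13/1 + 1))/(1002 - 18/(13/1 + 1))) = 1/((-475 - 18/(13*1 + 1))/(1002 - 18/(13*1 + 1))) = 1/((-475 - 18/(13 + 1))/(1002 - 18/(13 + 1))) = 1/((-475 - 18/14)/(1002 - 18/14)) = 1/((-475 + (1/14)*(-18))/(1002 + (1/14)*(-18))) = 1/((-475 - 9/7)/(1002 - 9/7)) = 1/(-3334/7/(7005/7)) = 1/((7/7005)*(-3334/7)) = 1/(-3334/7005) = -7005/3334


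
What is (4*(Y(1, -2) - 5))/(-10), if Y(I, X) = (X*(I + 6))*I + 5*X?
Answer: 58/5 ≈ 11.600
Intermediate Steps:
Y(I, X) = 5*X + I*X*(6 + I) (Y(I, X) = (X*(6 + I))*I + 5*X = I*X*(6 + I) + 5*X = 5*X + I*X*(6 + I))
(4*(Y(1, -2) - 5))/(-10) = (4*(-2*(5 + 1² + 6*1) - 5))/(-10) = (4*(-2*(5 + 1 + 6) - 5))*(-⅒) = (4*(-2*12 - 5))*(-⅒) = (4*(-24 - 5))*(-⅒) = (4*(-29))*(-⅒) = -116*(-⅒) = 58/5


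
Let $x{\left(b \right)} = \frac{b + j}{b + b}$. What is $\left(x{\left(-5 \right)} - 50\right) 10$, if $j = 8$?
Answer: $-503$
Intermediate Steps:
$x{\left(b \right)} = \frac{8 + b}{2 b}$ ($x{\left(b \right)} = \frac{b + 8}{b + b} = \frac{8 + b}{2 b}$)
$\left(x{\left(-5 \right)} - 50\right) 10 = \left(\frac{8 - 5}{2 \left(-5\right)} - 50\right) 10 = \left(\frac{1}{2} \left(- \frac{1}{5}\right) 3 - 50\right) 10 = \left(- \frac{3}{10} - 50\right) 10 = \left(- \frac{503}{10}\right) 10 = -503$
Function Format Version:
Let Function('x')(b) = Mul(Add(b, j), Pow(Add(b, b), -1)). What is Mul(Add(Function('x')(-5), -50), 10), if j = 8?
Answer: -503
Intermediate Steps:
Function('x')(b) = Mul(Rational(1, 2), Pow(b, -1), Add(8, b)) (Function('x')(b) = Mul(Add(b, 8), Pow(Add(b, b), -1)) = Mul(Add(8, b), Pow(Mul(2, b), -1)) = Mul(Add(8, b), Mul(Rational(1, 2), Pow(b, -1))) = Mul(Rational(1, 2), Pow(b, -1), Add(8, b)))
Mul(Add(Function('x')(-5), -50), 10) = Mul(Add(Mul(Rational(1, 2), Pow(-5, -1), Add(8, -5)), -50), 10) = Mul(Add(Mul(Rational(1, 2), Rational(-1, 5), 3), -50), 10) = Mul(Add(Rational(-3, 10), -50), 10) = Mul(Rational(-503, 10), 10) = -503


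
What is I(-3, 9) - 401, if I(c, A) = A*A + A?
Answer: -311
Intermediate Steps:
I(c, A) = A + A² (I(c, A) = A² + A = A + A²)
I(-3, 9) - 401 = 9*(1 + 9) - 401 = 9*10 - 401 = 90 - 401 = -311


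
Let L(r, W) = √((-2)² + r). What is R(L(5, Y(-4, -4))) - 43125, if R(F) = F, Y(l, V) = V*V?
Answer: -43122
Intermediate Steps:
Y(l, V) = V²
L(r, W) = √(4 + r)
R(L(5, Y(-4, -4))) - 43125 = √(4 + 5) - 43125 = √9 - 43125 = 3 - 43125 = -43122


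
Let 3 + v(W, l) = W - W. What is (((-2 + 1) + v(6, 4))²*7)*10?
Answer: 1120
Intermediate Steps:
v(W, l) = -3 (v(W, l) = -3 + (W - W) = -3 + 0 = -3)
(((-2 + 1) + v(6, 4))²*7)*10 = (((-2 + 1) - 3)²*7)*10 = ((-1 - 3)²*7)*10 = ((-4)²*7)*10 = (16*7)*10 = 112*10 = 1120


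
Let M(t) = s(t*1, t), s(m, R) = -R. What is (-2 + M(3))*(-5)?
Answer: 25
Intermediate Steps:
M(t) = -t
(-2 + M(3))*(-5) = (-2 - 1*3)*(-5) = (-2 - 3)*(-5) = -5*(-5) = 25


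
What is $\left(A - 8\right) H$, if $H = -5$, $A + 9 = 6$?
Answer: $55$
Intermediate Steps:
$A = -3$ ($A = -9 + 6 = -3$)
$\left(A - 8\right) H = \left(-3 - 8\right) \left(-5\right) = \left(-11\right) \left(-5\right) = 55$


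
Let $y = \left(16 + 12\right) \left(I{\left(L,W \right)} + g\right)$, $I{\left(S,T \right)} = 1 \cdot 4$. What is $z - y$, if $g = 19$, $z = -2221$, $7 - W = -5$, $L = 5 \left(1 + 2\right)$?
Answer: $-2865$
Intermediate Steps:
$L = 15$ ($L = 5 \cdot 3 = 15$)
$W = 12$ ($W = 7 - -5 = 7 + 5 = 12$)
$I{\left(S,T \right)} = 4$
$y = 644$ ($y = \left(16 + 12\right) \left(4 + 19\right) = 28 \cdot 23 = 644$)
$z - y = -2221 - 644 = -2865$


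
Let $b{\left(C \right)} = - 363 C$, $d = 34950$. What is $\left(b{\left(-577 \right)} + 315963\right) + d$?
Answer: $560364$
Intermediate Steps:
$\left(b{\left(-577 \right)} + 315963\right) + d = \left(\left(-363\right) \left(-577\right) + 315963\right) + 34950 = \left(209451 + 315963\right) + 34950 = 525414 + 34950 = 560364$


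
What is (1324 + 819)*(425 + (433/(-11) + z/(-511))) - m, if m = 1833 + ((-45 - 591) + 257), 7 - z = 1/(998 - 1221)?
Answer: 1034042440210/1253483 ≈ 8.2494e+5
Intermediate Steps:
z = 1562/223 (z = 7 - 1/(998 - 1221) = 7 - 1/(-223) = 7 - 1*(-1/223) = 7 + 1/223 = 1562/223 ≈ 7.0045)
m = 1454 (m = 1833 + (-636 + 257) = 1833 - 379 = 1454)
(1324 + 819)*(425 + (433/(-11) + z/(-511))) - m = (1324 + 819)*(425 + (433/(-11) + (1562/223)/(-511))) - 1*1454 = 2143*(425 + (433*(-1/11) + (1562/223)*(-1/511))) - 1454 = 2143*(425 + (-433/11 - 1562/113953)) - 1454 = 2143*(425 - 49358831/1253483) - 1454 = 2143*(483371444/1253483) - 1454 = 1035865004492/1253483 - 1454 = 1034042440210/1253483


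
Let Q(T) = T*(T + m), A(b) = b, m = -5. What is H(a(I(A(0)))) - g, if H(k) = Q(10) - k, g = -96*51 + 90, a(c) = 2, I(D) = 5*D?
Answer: 4854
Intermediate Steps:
g = -4806 (g = -4896 + 90 = -4806)
Q(T) = T*(-5 + T) (Q(T) = T*(T - 5) = T*(-5 + T))
H(k) = 50 - k (H(k) = 10*(-5 + 10) - k = 10*5 - k = 50 - k)
H(a(I(A(0)))) - g = (50 - 1*2) - 1*(-4806) = (50 - 2) + 4806 = 48 + 4806 = 4854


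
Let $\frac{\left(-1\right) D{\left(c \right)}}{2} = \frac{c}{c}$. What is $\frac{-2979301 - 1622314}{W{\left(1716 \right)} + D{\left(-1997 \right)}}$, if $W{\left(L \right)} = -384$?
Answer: $\frac{4601615}{386} \approx 11921.0$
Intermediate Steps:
$D{\left(c \right)} = -2$ ($D{\left(c \right)} = - 2 \frac{c}{c} = \left(-2\right) 1 = -2$)
$\frac{-2979301 - 1622314}{W{\left(1716 \right)} + D{\left(-1997 \right)}} = \frac{-2979301 - 1622314}{-384 - 2} = - \frac{4601615}{-386} = \left(-4601615\right) \left(- \frac{1}{386}\right) = \frac{4601615}{386}$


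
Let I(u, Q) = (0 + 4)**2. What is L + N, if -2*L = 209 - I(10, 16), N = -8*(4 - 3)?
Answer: -209/2 ≈ -104.50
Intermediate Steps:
I(u, Q) = 16 (I(u, Q) = 4**2 = 16)
N = -8 (N = -8*1 = -8)
L = -193/2 (L = -(209 - 1*16)/2 = -(209 - 16)/2 = -1/2*193 = -193/2 ≈ -96.500)
L + N = -193/2 - 8 = -209/2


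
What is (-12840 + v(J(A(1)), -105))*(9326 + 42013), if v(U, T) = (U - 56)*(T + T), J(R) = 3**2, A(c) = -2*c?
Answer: -152476830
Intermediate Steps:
J(R) = 9
v(U, T) = 2*T*(-56 + U) (v(U, T) = (-56 + U)*(2*T) = 2*T*(-56 + U))
(-12840 + v(J(A(1)), -105))*(9326 + 42013) = (-12840 + 2*(-105)*(-56 + 9))*(9326 + 42013) = (-12840 + 2*(-105)*(-47))*51339 = (-12840 + 9870)*51339 = -2970*51339 = -152476830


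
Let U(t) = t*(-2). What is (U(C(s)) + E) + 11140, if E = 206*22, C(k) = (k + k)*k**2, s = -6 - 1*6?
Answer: 22584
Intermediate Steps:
s = -12 (s = -6 - 6 = -12)
C(k) = 2*k**3 (C(k) = (2*k)*k**2 = 2*k**3)
U(t) = -2*t
E = 4532
(U(C(s)) + E) + 11140 = (-4*(-12)**3 + 4532) + 11140 = (-4*(-1728) + 4532) + 11140 = (-2*(-3456) + 4532) + 11140 = (6912 + 4532) + 11140 = 11444 + 11140 = 22584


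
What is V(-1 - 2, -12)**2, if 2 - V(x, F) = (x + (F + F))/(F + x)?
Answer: 1/25 ≈ 0.040000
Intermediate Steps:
V(x, F) = 2 - (x + 2*F)/(F + x) (V(x, F) = 2 - (x + (F + F))/(F + x) = 2 - (x + 2*F)/(F + x))
V(-1 - 2, -12)**2 = ((-1 - 2)/(-12 + (-1 - 2)))**2 = (-3/(-12 - 3))**2 = (-3/(-15))**2 = (-3*(-1/15))**2 = (1/5)**2 = 1/25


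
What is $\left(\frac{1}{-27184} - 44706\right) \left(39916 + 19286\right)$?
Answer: $- \frac{35973737275905}{13592} \approx -2.6467 \cdot 10^{9}$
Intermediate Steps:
$\left(\frac{1}{-27184} - 44706\right) \left(39916 + 19286\right) = \left(- \frac{1}{27184} - 44706\right) 59202 = \left(- \frac{1215287905}{27184}\right) 59202 = - \frac{35973737275905}{13592}$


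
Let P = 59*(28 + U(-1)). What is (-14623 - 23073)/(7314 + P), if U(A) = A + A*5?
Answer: -9424/2153 ≈ -4.3772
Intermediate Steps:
U(A) = 6*A (U(A) = A + 5*A = 6*A)
P = 1298 (P = 59*(28 + 6*(-1)) = 59*(28 - 6) = 59*22 = 1298)
(-14623 - 23073)/(7314 + P) = (-14623 - 23073)/(7314 + 1298) = -37696/8612 = -37696*1/8612 = -9424/2153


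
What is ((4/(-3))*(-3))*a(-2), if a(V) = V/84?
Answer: -2/21 ≈ -0.095238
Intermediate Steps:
a(V) = V/84 (a(V) = V*(1/84) = V/84)
((4/(-3))*(-3))*a(-2) = ((4/(-3))*(-3))*((1/84)*(-2)) = (-⅓*4*(-3))*(-1/42) = -4/3*(-3)*(-1/42) = 4*(-1/42) = -2/21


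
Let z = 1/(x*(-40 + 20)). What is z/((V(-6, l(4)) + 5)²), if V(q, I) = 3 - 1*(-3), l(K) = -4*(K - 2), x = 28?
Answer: -1/67760 ≈ -1.4758e-5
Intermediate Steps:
l(K) = 8 - 4*K (l(K) = -4*(-2 + K) = 8 - 4*K)
V(q, I) = 6 (V(q, I) = 3 + 3 = 6)
z = -1/560 (z = 1/(28*(-40 + 20)) = 1/(28*(-20)) = 1/(-560) = -1/560 ≈ -0.0017857)
z/((V(-6, l(4)) + 5)²) = -1/(560*(6 + 5)²) = -1/(560*(11²)) = -1/560/121 = -1/560*1/121 = -1/67760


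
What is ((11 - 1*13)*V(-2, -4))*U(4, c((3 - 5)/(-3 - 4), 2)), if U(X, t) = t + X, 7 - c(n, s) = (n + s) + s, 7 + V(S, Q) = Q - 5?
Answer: 1504/7 ≈ 214.86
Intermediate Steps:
V(S, Q) = -12 + Q (V(S, Q) = -7 + (Q - 5) = -7 + (-5 + Q) = -12 + Q)
c(n, s) = 7 - n - 2*s (c(n, s) = 7 - ((n + s) + s) = 7 - (n + 2*s) = 7 + (-n - 2*s) = 7 - n - 2*s)
U(X, t) = X + t
((11 - 1*13)*V(-2, -4))*U(4, c((3 - 5)/(-3 - 4), 2)) = ((11 - 1*13)*(-12 - 4))*(4 + (7 - (3 - 5)/(-3 - 4) - 2*2)) = ((11 - 13)*(-16))*(4 + (7 - (-2)/(-7) - 4)) = (-2*(-16))*(4 + (7 - (-2)*(-1)/7 - 4)) = 32*(4 + (7 - 1*2/7 - 4)) = 32*(4 + (7 - 2/7 - 4)) = 32*(4 + 19/7) = 32*(47/7) = 1504/7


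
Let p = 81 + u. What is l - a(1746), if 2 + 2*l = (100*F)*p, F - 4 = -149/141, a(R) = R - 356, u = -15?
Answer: 391123/47 ≈ 8321.8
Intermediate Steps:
a(R) = -356 + R
p = 66 (p = 81 - 15 = 66)
F = 415/141 (F = 4 - 149/141 = 415/141 ≈ 2.9433)
l = 456453/47 (l = -1 + ((100*(415/141))*66)/2 = -1 + ((41500/141)*66)/2 = -1 + (1/2)*(913000/47) = -1 + 456500/47 = 456453/47 ≈ 9711.8)
l - a(1746) = 456453/47 - (-356 + 1746) = 456453/47 - 1*1390 = 456453/47 - 1390 = 391123/47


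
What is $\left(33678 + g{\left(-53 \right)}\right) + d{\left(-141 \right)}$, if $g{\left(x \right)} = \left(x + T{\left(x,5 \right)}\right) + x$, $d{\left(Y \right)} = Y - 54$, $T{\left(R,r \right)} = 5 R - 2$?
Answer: $33110$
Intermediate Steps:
$T{\left(R,r \right)} = -2 + 5 R$
$d{\left(Y \right)} = -54 + Y$ ($d{\left(Y \right)} = Y - 54 = -54 + Y$)
$g{\left(x \right)} = -2 + 7 x$ ($g{\left(x \right)} = \left(x + \left(-2 + 5 x\right)\right) + x = \left(-2 + 6 x\right) + x = -2 + 7 x$)
$\left(33678 + g{\left(-53 \right)}\right) + d{\left(-141 \right)} = \left(33678 + \left(-2 + 7 \left(-53\right)\right)\right) - 195 = \left(33678 - 373\right) - 195 = 33305 - 195 = 33110$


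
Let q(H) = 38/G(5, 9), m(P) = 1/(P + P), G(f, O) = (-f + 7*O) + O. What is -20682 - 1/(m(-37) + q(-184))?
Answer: -56777048/2745 ≈ -20684.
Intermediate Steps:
G(f, O) = -f + 8*O
m(P) = 1/(2*P)
q(H) = 38/67 (q(H) = 38/(-1*5 + 8*9) = 38/(-5 + 72) = 38/67)
-20682 - 1/(m(-37) + q(-184)) = -20682 - 1/((½)/(-37) + 38/67) = -20682 - 1/((½)*(-1/37) + 38/67) = -20682 - 1/(-1/74 + 38/67) = -20682 - 1/2745/4958 = -20682 - 1*4958/2745 = -20682 - 4958/2745 = -56777048/2745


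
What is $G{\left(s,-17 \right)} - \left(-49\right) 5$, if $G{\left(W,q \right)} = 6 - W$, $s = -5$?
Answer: $256$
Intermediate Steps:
$G{\left(s,-17 \right)} - \left(-49\right) 5 = \left(6 - -5\right) - \left(-49\right) 5 = \left(6 + 5\right) - -245 = 11 + 245 = 256$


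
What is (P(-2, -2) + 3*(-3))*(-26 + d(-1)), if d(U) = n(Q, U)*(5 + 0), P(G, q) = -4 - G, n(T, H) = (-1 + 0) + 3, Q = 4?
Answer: 176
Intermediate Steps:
n(T, H) = 2 (n(T, H) = -1 + 3 = 2)
d(U) = 10 (d(U) = 2*(5 + 0) = 2*5 = 10)
(P(-2, -2) + 3*(-3))*(-26 + d(-1)) = ((-4 - 1*(-2)) + 3*(-3))*(-26 + 10) = ((-4 + 2) - 9)*(-16) = (-2 - 9)*(-16) = -11*(-16) = 176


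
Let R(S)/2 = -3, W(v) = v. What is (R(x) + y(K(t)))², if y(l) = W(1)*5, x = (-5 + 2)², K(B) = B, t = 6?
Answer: 1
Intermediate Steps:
x = 9 (x = (-3)² = 9)
y(l) = 5 (y(l) = 1*5 = 5)
R(S) = -6 (R(S) = 2*(-3) = -6)
(R(x) + y(K(t)))² = (-6 + 5)² = (-1)² = 1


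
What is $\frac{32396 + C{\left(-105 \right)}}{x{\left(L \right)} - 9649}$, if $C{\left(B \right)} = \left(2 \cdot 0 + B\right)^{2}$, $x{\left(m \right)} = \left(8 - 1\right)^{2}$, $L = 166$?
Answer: $- \frac{43421}{9600} \approx -4.523$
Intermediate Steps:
$x{\left(m \right)} = 49$ ($x{\left(m \right)} = 7^{2} = 49$)
$C{\left(B \right)} = B^{2}$ ($C{\left(B \right)} = \left(0 + B\right)^{2} = B^{2}$)
$\frac{32396 + C{\left(-105 \right)}}{x{\left(L \right)} - 9649} = \frac{32396 + \left(-105\right)^{2}}{49 - 9649} = \frac{32396 + 11025}{-9600} = 43421 \left(- \frac{1}{9600}\right) = - \frac{43421}{9600}$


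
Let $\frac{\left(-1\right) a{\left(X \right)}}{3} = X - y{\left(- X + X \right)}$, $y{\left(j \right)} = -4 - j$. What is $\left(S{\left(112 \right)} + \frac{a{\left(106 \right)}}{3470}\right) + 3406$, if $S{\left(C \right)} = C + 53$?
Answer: $\frac{1239104}{347} \approx 3570.9$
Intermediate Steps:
$S{\left(C \right)} = 53 + C$
$a{\left(X \right)} = -12 - 3 X$ ($a{\left(X \right)} = - 3 \left(X - \left(-4 - \left(- X + X\right)\right)\right) = - 3 \left(X - \left(-4 - 0\right)\right) = - 3 \left(X - \left(-4 + 0\right)\right) = - 3 \left(X - -4\right) = - 3 \left(X + 4\right) = - 3 \left(4 + X\right) = -12 - 3 X$)
$\left(S{\left(112 \right)} + \frac{a{\left(106 \right)}}{3470}\right) + 3406 = \left(\left(53 + 112\right) + \frac{-12 - 318}{3470}\right) + 3406 = \left(165 + \left(-12 - 318\right) \frac{1}{3470}\right) + 3406 = \left(165 - \frac{33}{347}\right) + 3406 = \frac{57222}{347} + 3406 = \frac{1239104}{347}$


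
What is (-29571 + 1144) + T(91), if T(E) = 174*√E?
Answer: -28427 + 174*√91 ≈ -26767.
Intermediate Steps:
(-29571 + 1144) + T(91) = (-29571 + 1144) + 174*√91 = -28427 + 174*√91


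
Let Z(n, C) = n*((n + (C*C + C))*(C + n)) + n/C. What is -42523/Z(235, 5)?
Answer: -42523/14946047 ≈ -0.0028451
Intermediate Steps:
Z(n, C) = n/C + n*(C + n)*(C + n + C**2) (Z(n, C) = n*((n + (C**2 + C))*(C + n)) + n/C = n*((n + (C + C**2))*(C + n)) + n/C = n*((C + n + C**2)*(C + n)) + n/C = n*((C + n)*(C + n + C**2)) + n/C = n*(C + n)*(C + n + C**2) + n/C = n/C + n*(C + n)*(C + n + C**2))
-42523/Z(235, 5) = -42523*1/(47*(1 + 5*(5**2 + 5**3 + 235**2 + 235*5**2 + 2*5*235))) = -42523*1/(47*(1 + 5*(25 + 125 + 55225 + 235*25 + 2350))) = -42523*1/(47*(1 + 5*(25 + 125 + 55225 + 5875 + 2350))) = -42523*1/(47*(1 + 5*63600)) = -42523*1/(47*(1 + 318000)) = -42523/(235*(1/5)*318001) = -42523/14946047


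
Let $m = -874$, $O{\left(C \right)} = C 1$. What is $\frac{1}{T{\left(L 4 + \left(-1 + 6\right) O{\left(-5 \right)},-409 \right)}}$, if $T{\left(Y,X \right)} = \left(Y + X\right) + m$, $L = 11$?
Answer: $- \frac{1}{1264} \approx -0.00079114$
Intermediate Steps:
$O{\left(C \right)} = C$
$T{\left(Y,X \right)} = -874 + X + Y$ ($T{\left(Y,X \right)} = \left(Y + X\right) - 874 = \left(X + Y\right) - 874 = -874 + X + Y$)
$\frac{1}{T{\left(L 4 + \left(-1 + 6\right) O{\left(-5 \right)},-409 \right)}} = \frac{1}{-874 - 409 + \left(11 \cdot 4 + \left(-1 + 6\right) \left(-5\right)\right)} = \frac{1}{-874 - 409 + \left(44 + 5 \left(-5\right)\right)} = \frac{1}{-874 - 409 + \left(44 - 25\right)} = \frac{1}{-874 - 409 + 19} = \frac{1}{-1264} = - \frac{1}{1264}$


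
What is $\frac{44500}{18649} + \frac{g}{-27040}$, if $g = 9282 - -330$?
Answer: $\frac{256006453}{126067240} \approx 2.0307$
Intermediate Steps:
$g = 9612$ ($g = 9282 + 330 = 9612$)
$\frac{44500}{18649} + \frac{g}{-27040} = \frac{44500}{18649} + \frac{9612}{-27040} = 44500 \cdot \frac{1}{18649} + 9612 \left(- \frac{1}{27040}\right) = \frac{44500}{18649} - \frac{2403}{6760} = \frac{256006453}{126067240}$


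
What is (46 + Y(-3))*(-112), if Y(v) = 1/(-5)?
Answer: -25648/5 ≈ -5129.6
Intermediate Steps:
Y(v) = -⅕
(46 + Y(-3))*(-112) = (46 - ⅕)*(-112) = (229/5)*(-112) = -25648/5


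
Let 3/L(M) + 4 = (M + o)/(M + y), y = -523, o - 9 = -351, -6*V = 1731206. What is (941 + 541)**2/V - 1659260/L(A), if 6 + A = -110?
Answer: 3013261759011116/1659360951 ≈ 1.8159e+6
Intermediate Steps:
V = -865603/3 (V = -1/6*1731206 = -865603/3 ≈ -2.8853e+5)
A = -116 (A = -6 - 110 = -116)
o = -342 (o = 9 - 351 = -342)
L(M) = 3/(-4 + (-342 + M)/(-523 + M)) (L(M) = 3/(-4 + (M - 342)/(M - 523)) = 3/(-4 + (-342 + M)/(-523 + M)))
(941 + 541)**2/V - 1659260/L(A) = (941 + 541)**2/(-865603/3) - 1659260*(-1750 + 3*(-116))/(3*(523 - 1*(-116))) = 1482**2*(-3/865603) - 1659260*(-1750 - 348)/(3*(523 + 116)) = 2196324*(-3/865603) - 1659260/(3*639/(-2098)) = -6588972/865603 - 1659260/(3*(-1/2098)*639) = -6588972/865603 - 1659260/(-1917/2098) = -6588972/865603 - 1659260*(-2098/1917) = -6588972/865603 + 3481127480/1917 = 3013261759011116/1659360951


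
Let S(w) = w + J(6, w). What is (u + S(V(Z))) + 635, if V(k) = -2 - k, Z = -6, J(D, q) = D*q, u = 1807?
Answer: 2470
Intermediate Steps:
S(w) = 7*w (S(w) = w + 6*w = 7*w)
(u + S(V(Z))) + 635 = (1807 + 7*(-2 - 1*(-6))) + 635 = (1807 + 7*(-2 + 6)) + 635 = (1807 + 7*4) + 635 = (1807 + 28) + 635 = 1835 + 635 = 2470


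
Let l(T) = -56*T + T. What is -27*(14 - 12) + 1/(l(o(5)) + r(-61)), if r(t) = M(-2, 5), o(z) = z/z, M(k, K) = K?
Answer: -2701/50 ≈ -54.020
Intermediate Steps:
o(z) = 1
l(T) = -55*T
r(t) = 5
-27*(14 - 12) + 1/(l(o(5)) + r(-61)) = -27*(14 - 12) + 1/(-55*1 + 5) = -27*2 + 1/(-55 + 5) = -54 + 1/(-50) = -54 - 1/50 = -2701/50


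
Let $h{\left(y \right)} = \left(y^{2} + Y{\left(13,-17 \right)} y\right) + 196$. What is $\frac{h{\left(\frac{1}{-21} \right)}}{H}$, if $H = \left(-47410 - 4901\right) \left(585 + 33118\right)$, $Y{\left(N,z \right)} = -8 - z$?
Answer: $- \frac{86248}{777499596153} \approx -1.1093 \cdot 10^{-7}$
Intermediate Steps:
$h{\left(y \right)} = 196 + y^{2} + 9 y$ ($h{\left(y \right)} = \left(y^{2} + \left(-8 - -17\right) y\right) + 196 = \left(y^{2} + \left(-8 + 17\right) y\right) + 196 = \left(y^{2} + 9 y\right) + 196 = 196 + y^{2} + 9 y$)
$H = -1763037633$ ($H = \left(-52311\right) 33703 = -1763037633$)
$\frac{h{\left(\frac{1}{-21} \right)}}{H} = \frac{196 + \left(\frac{1}{-21}\right)^{2} + \frac{9}{-21}}{-1763037633} = \left(196 + \left(- \frac{1}{21}\right)^{2} + 9 \left(- \frac{1}{21}\right)\right) \left(- \frac{1}{1763037633}\right) = \left(196 + \frac{1}{441} - \frac{3}{7}\right) \left(- \frac{1}{1763037633}\right) = \frac{86248}{441} \left(- \frac{1}{1763037633}\right) = - \frac{86248}{777499596153}$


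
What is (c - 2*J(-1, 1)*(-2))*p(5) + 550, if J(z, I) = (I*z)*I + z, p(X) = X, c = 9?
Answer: 555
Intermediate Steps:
J(z, I) = z + z*I**2 (J(z, I) = z*I**2 + z = z + z*I**2)
(c - 2*J(-1, 1)*(-2))*p(5) + 550 = (9 - (-2)*(1 + 1**2)*(-2))*5 + 550 = (9 - (-2)*(1 + 1)*(-2))*5 + 550 = (9 - (-2)*2*(-2))*5 + 550 = (9 - 2*(-2)*(-2))*5 + 550 = (9 + 4*(-2))*5 + 550 = (9 - 8)*5 + 550 = 1*5 + 550 = 5 + 550 = 555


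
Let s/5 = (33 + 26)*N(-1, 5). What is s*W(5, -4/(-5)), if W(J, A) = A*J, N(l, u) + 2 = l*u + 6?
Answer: -1180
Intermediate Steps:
N(l, u) = 4 + l*u (N(l, u) = -2 + (l*u + 6) = -2 + (6 + l*u) = 4 + l*u)
s = -295 (s = 5*((33 + 26)*(4 - 1*5)) = 5*(59*(4 - 5)) = 5*(59*(-1)) = 5*(-59) = -295)
s*W(5, -4/(-5)) = -295*(-4/(-5))*5 = -295*(-4*(-⅕))*5 = -236*5 = -295*4 = -1180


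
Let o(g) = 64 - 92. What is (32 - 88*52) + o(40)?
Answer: -4572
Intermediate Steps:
o(g) = -28
(32 - 88*52) + o(40) = (32 - 88*52) - 28 = (32 - 4576) - 28 = -4544 - 28 = -4572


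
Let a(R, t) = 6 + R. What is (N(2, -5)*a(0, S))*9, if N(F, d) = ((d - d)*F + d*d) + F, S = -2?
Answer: 1458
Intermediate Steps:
N(F, d) = F + d**2 (N(F, d) = (0*F + d**2) + F = (0 + d**2) + F = d**2 + F = F + d**2)
(N(2, -5)*a(0, S))*9 = ((2 + (-5)**2)*(6 + 0))*9 = ((2 + 25)*6)*9 = (27*6)*9 = 162*9 = 1458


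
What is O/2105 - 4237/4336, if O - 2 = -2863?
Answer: -21324181/9127280 ≈ -2.3363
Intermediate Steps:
O = -2861 (O = 2 - 2863 = -2861)
O/2105 - 4237/4336 = -2861/2105 - 4237/4336 = -21324181/9127280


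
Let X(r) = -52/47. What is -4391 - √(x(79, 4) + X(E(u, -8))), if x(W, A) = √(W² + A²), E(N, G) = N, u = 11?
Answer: -4391 - √(-2444 + 2209*√6257)/47 ≈ -4399.8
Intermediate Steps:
X(r) = -52/47 (X(r) = -52*1/47 = -52/47)
x(W, A) = √(A² + W²)
-4391 - √(x(79, 4) + X(E(u, -8))) = -4391 - √(√(4² + 79²) - 52/47) = -4391 - √(√(16 + 6241) - 52/47) = -4391 - √(√6257 - 52/47) = -4391 - √(-52/47 + √6257)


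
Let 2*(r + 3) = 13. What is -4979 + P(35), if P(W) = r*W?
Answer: -9713/2 ≈ -4856.5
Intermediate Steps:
r = 7/2 (r = -3 + (½)*13 = -3 + 13/2 = 7/2 ≈ 3.5000)
P(W) = 7*W/2
-4979 + P(35) = -4979 + (7/2)*35 = -4979 + 245/2 = -9713/2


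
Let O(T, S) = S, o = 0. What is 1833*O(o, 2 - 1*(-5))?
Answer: 12831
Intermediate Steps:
1833*O(o, 2 - 1*(-5)) = 1833*(2 - 1*(-5)) = 1833*(2 + 5) = 1833*7 = 12831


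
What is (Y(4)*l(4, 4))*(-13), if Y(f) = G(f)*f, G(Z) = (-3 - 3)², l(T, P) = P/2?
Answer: -3744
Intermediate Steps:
l(T, P) = P/2 (l(T, P) = P*(½) = P/2)
G(Z) = 36 (G(Z) = (-6)² = 36)
Y(f) = 36*f
(Y(4)*l(4, 4))*(-13) = ((36*4)*((½)*4))*(-13) = (144*2)*(-13) = 288*(-13) = -3744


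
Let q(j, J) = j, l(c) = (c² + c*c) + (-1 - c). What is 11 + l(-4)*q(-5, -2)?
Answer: -164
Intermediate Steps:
l(c) = -1 - c + 2*c² (l(c) = (c² + c²) + (-1 - c) = 2*c² + (-1 - c) = -1 - c + 2*c²)
11 + l(-4)*q(-5, -2) = 11 + (-1 - 1*(-4) + 2*(-4)²)*(-5) = 11 + (-1 + 4 + 2*16)*(-5) = 11 + (-1 + 4 + 32)*(-5) = 11 + 35*(-5) = 11 - 175 = -164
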